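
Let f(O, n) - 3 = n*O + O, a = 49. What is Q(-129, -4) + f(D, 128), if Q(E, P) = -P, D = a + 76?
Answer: 16132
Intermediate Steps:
D = 125 (D = 49 + 76 = 125)
f(O, n) = 3 + O + O*n (f(O, n) = 3 + (n*O + O) = 3 + (O*n + O) = 3 + (O + O*n) = 3 + O + O*n)
Q(-129, -4) + f(D, 128) = -1*(-4) + (3 + 125 + 125*128) = 4 + (3 + 125 + 16000) = 4 + 16128 = 16132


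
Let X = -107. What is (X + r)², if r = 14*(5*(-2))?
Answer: 61009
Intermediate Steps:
r = -140 (r = 14*(-10) = -140)
(X + r)² = (-107 - 140)² = (-247)² = 61009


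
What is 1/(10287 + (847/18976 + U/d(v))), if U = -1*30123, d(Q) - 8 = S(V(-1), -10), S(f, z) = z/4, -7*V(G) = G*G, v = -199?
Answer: 208736/1004048453 ≈ 0.00020789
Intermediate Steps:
V(G) = -G²/7 (V(G) = -G*G/7 = -G²/7)
S(f, z) = z/4 (S(f, z) = z*(¼) = z/4)
d(Q) = 11/2 (d(Q) = 8 + (¼)*(-10) = 8 - 5/2 = 11/2)
U = -30123
1/(10287 + (847/18976 + U/d(v))) = 1/(10287 + (847/18976 - 30123/11/2)) = 1/(10287 + (847*(1/18976) - 30123*2/11)) = 1/(10287 + (847/18976 - 60246/11)) = 1/(10287 - 1143218779/208736) = 1/(1004048453/208736) = 208736/1004048453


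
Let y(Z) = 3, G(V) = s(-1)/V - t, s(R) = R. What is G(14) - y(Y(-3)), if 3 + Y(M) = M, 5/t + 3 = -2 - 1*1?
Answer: -47/21 ≈ -2.2381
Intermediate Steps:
t = -⅚ (t = 5/(-3 + (-2 - 1*1)) = 5/(-3 + (-2 - 1)) = 5/(-3 - 3) = 5/(-6) = 5*(-⅙) = -⅚ ≈ -0.83333)
Y(M) = -3 + M
G(V) = ⅚ - 1/V (G(V) = -1/V - 1*(-⅚) = -1/V + ⅚ = ⅚ - 1/V)
G(14) - y(Y(-3)) = (⅚ - 1/14) - 1*3 = (⅚ - 1*1/14) - 3 = (⅚ - 1/14) - 3 = 16/21 - 3 = -47/21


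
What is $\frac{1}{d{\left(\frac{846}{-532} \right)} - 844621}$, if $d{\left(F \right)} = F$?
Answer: $- \frac{266}{224669609} \approx -1.184 \cdot 10^{-6}$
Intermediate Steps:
$\frac{1}{d{\left(\frac{846}{-532} \right)} - 844621} = \frac{1}{\frac{846}{-532} - 844621} = \frac{1}{846 \left(- \frac{1}{532}\right) - 844621} = \frac{1}{- \frac{423}{266} - 844621} = \frac{1}{- \frac{224669609}{266}} = - \frac{266}{224669609}$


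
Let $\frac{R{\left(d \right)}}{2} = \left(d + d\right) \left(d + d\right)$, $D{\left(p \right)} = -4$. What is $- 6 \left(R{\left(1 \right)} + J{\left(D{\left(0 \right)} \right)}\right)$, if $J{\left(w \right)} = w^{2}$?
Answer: $-144$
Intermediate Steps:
$R{\left(d \right)} = 8 d^{2}$ ($R{\left(d \right)} = 2 \left(d + d\right) \left(d + d\right) = 2 \cdot 2 d 2 d = 2 \cdot 4 d^{2} = 8 d^{2}$)
$- 6 \left(R{\left(1 \right)} + J{\left(D{\left(0 \right)} \right)}\right) = - 6 \left(8 \cdot 1^{2} + \left(-4\right)^{2}\right) = - 6 \left(8 \cdot 1 + 16\right) = - 6 \left(8 + 16\right) = \left(-6\right) 24 = -144$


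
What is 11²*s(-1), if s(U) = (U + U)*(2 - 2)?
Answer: 0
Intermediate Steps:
s(U) = 0 (s(U) = (2*U)*0 = 0)
11²*s(-1) = 11²*0 = 121*0 = 0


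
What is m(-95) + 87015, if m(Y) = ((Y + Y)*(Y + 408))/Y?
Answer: 87641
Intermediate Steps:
m(Y) = 816 + 2*Y (m(Y) = ((2*Y)*(408 + Y))/Y = (2*Y*(408 + Y))/Y = 816 + 2*Y)
m(-95) + 87015 = (816 + 2*(-95)) + 87015 = (816 - 190) + 87015 = 626 + 87015 = 87641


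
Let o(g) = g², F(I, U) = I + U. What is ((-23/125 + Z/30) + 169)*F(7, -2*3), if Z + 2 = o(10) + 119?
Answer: 132037/750 ≈ 176.05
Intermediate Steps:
Z = 217 (Z = -2 + (10² + 119) = -2 + (100 + 119) = -2 + 219 = 217)
((-23/125 + Z/30) + 169)*F(7, -2*3) = ((-23/125 + 217/30) + 169)*(7 - 2*3) = ((-23*1/125 + 217*(1/30)) + 169)*(7 - 6) = ((-23/125 + 217/30) + 169)*1 = (5287/750 + 169)*1 = (132037/750)*1 = 132037/750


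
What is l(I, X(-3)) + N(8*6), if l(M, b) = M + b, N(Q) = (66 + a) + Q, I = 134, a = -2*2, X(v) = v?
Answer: 241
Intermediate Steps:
a = -4
N(Q) = 62 + Q (N(Q) = (66 - 4) + Q = 62 + Q)
l(I, X(-3)) + N(8*6) = (134 - 3) + (62 + 8*6) = 131 + (62 + 48) = 131 + 110 = 241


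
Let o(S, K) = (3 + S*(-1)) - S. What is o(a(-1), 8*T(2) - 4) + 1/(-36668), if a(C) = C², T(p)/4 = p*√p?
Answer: 36667/36668 ≈ 0.99997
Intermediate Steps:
T(p) = 4*p^(3/2) (T(p) = 4*(p*√p) = 4*p^(3/2))
o(S, K) = 3 - 2*S (o(S, K) = (3 - S) - S = 3 - 2*S)
o(a(-1), 8*T(2) - 4) + 1/(-36668) = (3 - 2*(-1)²) + 1/(-36668) = (3 - 2*1) - 1/36668 = (3 - 2) - 1/36668 = 1 - 1/36668 = 36667/36668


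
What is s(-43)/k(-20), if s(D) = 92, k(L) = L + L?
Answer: -23/10 ≈ -2.3000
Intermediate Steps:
k(L) = 2*L
s(-43)/k(-20) = 92/((2*(-20))) = 92/(-40) = 92*(-1/40) = -23/10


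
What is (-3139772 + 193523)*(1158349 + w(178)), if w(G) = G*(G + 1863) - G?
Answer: -4482626519781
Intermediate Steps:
w(G) = -G + G*(1863 + G) (w(G) = G*(1863 + G) - G = -G + G*(1863 + G))
(-3139772 + 193523)*(1158349 + w(178)) = (-3139772 + 193523)*(1158349 + 178*(1862 + 178)) = -2946249*(1158349 + 178*2040) = -2946249*(1158349 + 363120) = -2946249*1521469 = -4482626519781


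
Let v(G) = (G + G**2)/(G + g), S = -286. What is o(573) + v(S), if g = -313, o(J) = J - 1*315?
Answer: 73032/599 ≈ 121.92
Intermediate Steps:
o(J) = -315 + J (o(J) = J - 315 = -315 + J)
v(G) = (G + G**2)/(-313 + G) (v(G) = (G + G**2)/(G - 313) = (G + G**2)/(-313 + G))
o(573) + v(S) = (-315 + 573) - 286*(1 - 286)/(-313 - 286) = 258 - 286*(-285)/(-599) = 258 - 286*(-1/599)*(-285) = 258 - 81510/599 = 73032/599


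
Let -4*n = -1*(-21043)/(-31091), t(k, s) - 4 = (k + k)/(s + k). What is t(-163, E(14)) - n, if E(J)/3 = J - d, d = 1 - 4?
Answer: 11737615/1741096 ≈ 6.7415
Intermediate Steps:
d = -3
E(J) = 9 + 3*J (E(J) = 3*(J - 1*(-3)) = 3*(J + 3) = 3*(3 + J) = 9 + 3*J)
t(k, s) = 4 + 2*k/(k + s) (t(k, s) = 4 + (k + k)/(s + k) = 4 + (2*k)/(k + s) = 4 + 2*k/(k + s))
n = 21043/124364 (n = -(-1*(-21043))/(4*(-31091)) = -21043*(-1)/(4*31091) = -1/4*(-21043/31091) = 21043/124364 ≈ 0.16920)
t(-163, E(14)) - n = 2*(2*(9 + 3*14) + 3*(-163))/(-163 + (9 + 3*14)) - 1*21043/124364 = 2*(2*(9 + 42) - 489)/(-163 + (9 + 42)) - 21043/124364 = 2*(2*51 - 489)/(-163 + 51) - 21043/124364 = 2*(102 - 489)/(-112) - 21043/124364 = 2*(-1/112)*(-387) - 21043/124364 = 387/56 - 21043/124364 = 11737615/1741096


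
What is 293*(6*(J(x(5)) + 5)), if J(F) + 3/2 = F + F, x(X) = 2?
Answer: 13185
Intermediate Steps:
J(F) = -3/2 + 2*F (J(F) = -3/2 + (F + F) = -3/2 + 2*F)
293*(6*(J(x(5)) + 5)) = 293*(6*((-3/2 + 2*2) + 5)) = 293*(6*((-3/2 + 4) + 5)) = 293*(6*(5/2 + 5)) = 293*(6*(15/2)) = 293*45 = 13185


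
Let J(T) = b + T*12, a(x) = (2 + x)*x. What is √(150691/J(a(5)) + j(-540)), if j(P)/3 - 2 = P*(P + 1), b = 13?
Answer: √163778019157/433 ≈ 934.63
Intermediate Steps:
j(P) = 6 + 3*P*(1 + P) (j(P) = 6 + 3*(P*(P + 1)) = 6 + 3*(P*(1 + P)) = 6 + 3*P*(1 + P))
a(x) = x*(2 + x)
J(T) = 13 + 12*T (J(T) = 13 + T*12 = 13 + 12*T)
√(150691/J(a(5)) + j(-540)) = √(150691/(13 + 12*(5*(2 + 5))) + (6 + 3*(-540) + 3*(-540)²)) = √(150691/(13 + 12*(5*7)) + (6 - 1620 + 3*291600)) = √(150691/(13 + 12*35) + (6 - 1620 + 874800)) = √(150691/(13 + 420) + 873186) = √(150691/433 + 873186) = √(378240229/433) = √163778019157/433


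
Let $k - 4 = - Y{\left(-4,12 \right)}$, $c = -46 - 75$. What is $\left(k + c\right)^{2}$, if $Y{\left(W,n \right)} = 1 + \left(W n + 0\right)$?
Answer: $4900$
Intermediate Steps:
$Y{\left(W,n \right)} = 1 + W n$
$c = -121$ ($c = -46 - 75 = -121$)
$k = 51$ ($k = 4 - \left(1 - 48\right) = 4 - -47 = 4 + 47 = 51$)
$\left(k + c\right)^{2} = \left(51 - 121\right)^{2} = \left(-70\right)^{2} = 4900$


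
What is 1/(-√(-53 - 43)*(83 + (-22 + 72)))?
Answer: I*√6/3192 ≈ 0.00076738*I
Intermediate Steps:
1/(-√(-53 - 43)*(83 + (-22 + 72))) = 1/(-√(-96)*(83 + 50)) = 1/(-4*I*√6*133) = 1/(-532*I*√6) = I*√6/3192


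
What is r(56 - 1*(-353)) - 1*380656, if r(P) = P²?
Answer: -213375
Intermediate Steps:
r(56 - 1*(-353)) - 1*380656 = (56 - 1*(-353))² - 1*380656 = (56 + 353)² - 380656 = 409² - 380656 = 167281 - 380656 = -213375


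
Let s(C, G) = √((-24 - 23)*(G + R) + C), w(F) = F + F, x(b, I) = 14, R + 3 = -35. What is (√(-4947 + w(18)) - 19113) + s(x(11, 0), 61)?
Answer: -19113 + I*√1067 + I*√4911 ≈ -19113.0 + 102.74*I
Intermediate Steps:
R = -38 (R = -3 - 35 = -38)
w(F) = 2*F
s(C, G) = √(1786 + C - 47*G) (s(C, G) = √((-24 - 23)*(G - 38) + C) = √(-47*(-38 + G) + C) = √((1786 - 47*G) + C) = √(1786 + C - 47*G))
(√(-4947 + w(18)) - 19113) + s(x(11, 0), 61) = (√(-4947 + 2*18) - 19113) + √(1786 + 14 - 47*61) = (√(-4947 + 36) - 19113) + √(1786 + 14 - 2867) = (√(-4911) - 19113) + √(-1067) = (I*√4911 - 19113) + I*√1067 = (-19113 + I*√4911) + I*√1067 = -19113 + I*√1067 + I*√4911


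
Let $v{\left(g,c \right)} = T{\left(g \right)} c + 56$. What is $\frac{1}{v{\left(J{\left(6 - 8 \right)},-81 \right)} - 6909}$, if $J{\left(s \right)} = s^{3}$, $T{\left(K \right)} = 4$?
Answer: $- \frac{1}{7177} \approx -0.00013933$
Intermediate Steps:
$v{\left(g,c \right)} = 56 + 4 c$ ($v{\left(g,c \right)} = 4 c + 56 = 56 + 4 c$)
$\frac{1}{v{\left(J{\left(6 - 8 \right)},-81 \right)} - 6909} = \frac{1}{\left(56 + 4 \left(-81\right)\right) - 6909} = \frac{1}{\left(56 - 324\right) - 6909} = \frac{1}{-268 - 6909} = \frac{1}{-7177} = - \frac{1}{7177}$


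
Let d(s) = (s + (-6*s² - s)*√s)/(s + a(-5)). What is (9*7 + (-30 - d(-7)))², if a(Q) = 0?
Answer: (32 - 41*I*√7)² ≈ -10743.0 - 6942.5*I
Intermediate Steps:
d(s) = (s + √s*(-s - 6*s²))/s (d(s) = (s + (-6*s² - s)*√s)/(s + 0) = (s + (-s - 6*s²)*√s)/s = (s + √s*(-s - 6*s²))/s)
(9*7 + (-30 - d(-7)))² = (9*7 + (-30 - (1 - √(-7) - (-42)*I*√7)))² = (63 + (-30 - (1 - I*√7 - (-42)*I*√7)))² = (63 + (-30 - (1 - I*√7 + 42*I*√7)))² = (63 + (-30 - (1 + 41*I*√7)))² = (63 + (-30 + (-1 - 41*I*√7)))² = (63 + (-31 - 41*I*√7))² = (32 - 41*I*√7)²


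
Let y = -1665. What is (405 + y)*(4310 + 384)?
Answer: -5914440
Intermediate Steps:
(405 + y)*(4310 + 384) = (405 - 1665)*(4310 + 384) = -1260*4694 = -5914440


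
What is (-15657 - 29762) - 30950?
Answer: -76369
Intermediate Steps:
(-15657 - 29762) - 30950 = -45419 - 30950 = -76369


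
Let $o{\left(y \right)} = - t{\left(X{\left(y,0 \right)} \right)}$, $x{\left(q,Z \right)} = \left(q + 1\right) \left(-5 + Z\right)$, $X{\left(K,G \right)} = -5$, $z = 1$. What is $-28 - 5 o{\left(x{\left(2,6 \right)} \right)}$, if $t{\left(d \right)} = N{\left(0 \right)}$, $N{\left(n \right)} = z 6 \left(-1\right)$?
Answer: $-58$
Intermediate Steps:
$N{\left(n \right)} = -6$ ($N{\left(n \right)} = 1 \cdot 6 \left(-1\right) = 6 \left(-1\right) = -6$)
$t{\left(d \right)} = -6$
$x{\left(q,Z \right)} = \left(1 + q\right) \left(-5 + Z\right)$
$o{\left(y \right)} = 6$ ($o{\left(y \right)} = \left(-1\right) \left(-6\right) = 6$)
$-28 - 5 o{\left(x{\left(2,6 \right)} \right)} = -28 - 30 = -58$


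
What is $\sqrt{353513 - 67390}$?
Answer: $\sqrt{286123} \approx 534.9$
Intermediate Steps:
$\sqrt{353513 - 67390} = \sqrt{286123}$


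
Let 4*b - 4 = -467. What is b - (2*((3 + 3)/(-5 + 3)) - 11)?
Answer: -395/4 ≈ -98.750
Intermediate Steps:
b = -463/4 (b = 1 + (¼)*(-467) = 1 - 467/4 = -463/4 ≈ -115.75)
b - (2*((3 + 3)/(-5 + 3)) - 11) = -463/4 - (2*((3 + 3)/(-5 + 3)) - 11) = -463/4 - (2*(6/(-2)) - 11) = -463/4 - (2*(6*(-½)) - 11) = -463/4 - (2*(-3) - 11) = -463/4 - (-6 - 11) = -463/4 - 1*(-17) = -463/4 + 17 = -395/4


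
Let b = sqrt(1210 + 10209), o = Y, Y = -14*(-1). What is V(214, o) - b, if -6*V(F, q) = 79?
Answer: -79/6 - sqrt(11419) ≈ -120.03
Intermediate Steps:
Y = 14
o = 14
V(F, q) = -79/6 (V(F, q) = -1/6*79 = -79/6)
b = sqrt(11419) ≈ 106.86
V(214, o) - b = -79/6 - sqrt(11419)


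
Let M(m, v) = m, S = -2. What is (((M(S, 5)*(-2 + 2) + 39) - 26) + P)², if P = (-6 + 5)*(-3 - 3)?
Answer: 361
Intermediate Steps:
P = 6 (P = -1*(-6) = 6)
(((M(S, 5)*(-2 + 2) + 39) - 26) + P)² = (((-2*(-2 + 2) + 39) - 26) + 6)² = (((-2*0 + 39) - 26) + 6)² = (((0 + 39) - 26) + 6)² = ((39 - 26) + 6)² = (13 + 6)² = 19² = 361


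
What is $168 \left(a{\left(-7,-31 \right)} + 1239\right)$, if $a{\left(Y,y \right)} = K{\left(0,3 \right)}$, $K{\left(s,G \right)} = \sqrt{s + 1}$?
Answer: $208320$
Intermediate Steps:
$K{\left(s,G \right)} = \sqrt{1 + s}$
$a{\left(Y,y \right)} = 1$ ($a{\left(Y,y \right)} = \sqrt{1 + 0} = \sqrt{1} = 1$)
$168 \left(a{\left(-7,-31 \right)} + 1239\right) = 168 \left(1 + 1239\right) = 168 \cdot 1240 = 208320$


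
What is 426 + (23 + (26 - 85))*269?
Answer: -9258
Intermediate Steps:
426 + (23 + (26 - 85))*269 = 426 + (23 - 59)*269 = 426 - 36*269 = 426 - 9684 = -9258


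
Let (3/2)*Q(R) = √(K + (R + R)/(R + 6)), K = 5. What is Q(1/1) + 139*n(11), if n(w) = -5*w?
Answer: -7645 + 2*√259/21 ≈ -7643.5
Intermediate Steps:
Q(R) = 2*√(5 + 2*R/(6 + R))/3 (Q(R) = 2*√(5 + (R + R)/(R + 6))/3 = 2*√(5 + (2*R)/(6 + R))/3 = 2*√(5 + 2*R/(6 + R))/3)
Q(1/1) + 139*n(11) = 2*√((30 + 7/1)/(6 + 1/1))/3 + 139*(-5*11) = 2*√((30 + 7*1)/(6 + 1))/3 + 139*(-55) = 2*√((30 + 7)/7)/3 - 7645 = 2*√((⅐)*37)/3 - 7645 = 2*√(37/7)/3 - 7645 = 2*(√259/7)/3 - 7645 = 2*√259/21 - 7645 = -7645 + 2*√259/21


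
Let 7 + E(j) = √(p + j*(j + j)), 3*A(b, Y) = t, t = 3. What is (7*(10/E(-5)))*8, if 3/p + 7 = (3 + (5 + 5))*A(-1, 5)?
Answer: 7840/3 + 560*√202/3 ≈ 5266.4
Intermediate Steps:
A(b, Y) = 1 (A(b, Y) = (⅓)*3 = 1)
p = ½ (p = 3/(-7 + (3 + (5 + 5))*1) = 3/(-7 + (3 + 10)*1) = 3/(-7 + 13*1) = 3/(-7 + 13) = 3/6 = 3*(⅙) = ½ ≈ 0.50000)
E(j) = -7 + √(½ + 2*j²) (E(j) = -7 + √(½ + j*(j + j)) = -7 + √(½ + j*(2*j)) = -7 + √(½ + 2*j²))
(7*(10/E(-5)))*8 = (7*(10/(-7 + √(2 + 8*(-5)²)/2)))*8 = (7*(10/(-7 + √(2 + 8*25)/2)))*8 = (7*(10/(-7 + √(2 + 200)/2)))*8 = (7*(10/(-7 + √202/2)))*8 = (70/(-7 + √202/2))*8 = 560/(-7 + √202/2)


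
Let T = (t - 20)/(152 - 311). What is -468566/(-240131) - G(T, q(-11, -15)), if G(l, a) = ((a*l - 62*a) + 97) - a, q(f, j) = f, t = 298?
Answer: -30822673514/38180829 ≈ -807.28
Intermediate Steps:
T = -278/159 (T = (298 - 20)/(152 - 311) = 278/(-159) = 278*(-1/159) = -278/159 ≈ -1.7484)
G(l, a) = 97 - 63*a + a*l (G(l, a) = ((-62*a + a*l) + 97) - a = (97 - 62*a + a*l) - a = 97 - 63*a + a*l)
-468566/(-240131) - G(T, q(-11, -15)) = -468566/(-240131) - (97 - 63*(-11) - 11*(-278/159)) = -468566*(-1/240131) - (97 + 693 + 3058/159) = 468566/240131 - 1*128668/159 = 468566/240131 - 128668/159 = -30822673514/38180829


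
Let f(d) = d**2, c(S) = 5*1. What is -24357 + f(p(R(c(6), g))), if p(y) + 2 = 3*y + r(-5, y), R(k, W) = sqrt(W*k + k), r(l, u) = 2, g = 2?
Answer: -24222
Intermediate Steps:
c(S) = 5
R(k, W) = sqrt(k + W*k)
p(y) = 3*y (p(y) = -2 + (3*y + 2) = -2 + (2 + 3*y) = 3*y)
-24357 + f(p(R(c(6), g))) = -24357 + (3*sqrt(5*(1 + 2)))**2 = -24357 + (3*sqrt(5*3))**2 = -24357 + (3*sqrt(15))**2 = -24357 + 135 = -24222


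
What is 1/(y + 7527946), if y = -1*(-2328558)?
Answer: 1/9856504 ≈ 1.0146e-7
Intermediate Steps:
y = 2328558
1/(y + 7527946) = 1/(2328558 + 7527946) = 1/9856504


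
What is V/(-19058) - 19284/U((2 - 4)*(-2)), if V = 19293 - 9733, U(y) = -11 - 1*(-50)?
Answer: -362808/733 ≈ -494.96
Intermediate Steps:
U(y) = 39 (U(y) = -11 + 50 = 39)
V = 9560
V/(-19058) - 19284/U((2 - 4)*(-2)) = 9560/(-19058) - 19284/39 = 9560*(-1/19058) - 19284*1/39 = -4780/9529 - 6428/13 = -362808/733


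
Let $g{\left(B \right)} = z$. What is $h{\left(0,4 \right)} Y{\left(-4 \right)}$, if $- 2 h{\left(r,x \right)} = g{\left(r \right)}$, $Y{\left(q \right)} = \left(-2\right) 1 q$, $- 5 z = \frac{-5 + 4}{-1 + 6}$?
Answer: $- \frac{4}{25} \approx -0.16$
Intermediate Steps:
$z = \frac{1}{25}$ ($z = - \frac{\left(-5 + 4\right) \frac{1}{-1 + 6}}{5} = - \frac{\left(-1\right) \frac{1}{5}}{5} = \left(- \frac{1}{5}\right) \left(- \frac{1}{5}\right) = \frac{1}{25} \approx 0.04$)
$g{\left(B \right)} = \frac{1}{25}$
$Y{\left(q \right)} = - 2 q$
$h{\left(r,x \right)} = - \frac{1}{50}$ ($h{\left(r,x \right)} = \left(- \frac{1}{2}\right) \frac{1}{25} = - \frac{1}{50}$)
$h{\left(0,4 \right)} Y{\left(-4 \right)} = - \frac{\left(-2\right) \left(-4\right)}{50} = \left(- \frac{1}{50}\right) 8 = - \frac{4}{25}$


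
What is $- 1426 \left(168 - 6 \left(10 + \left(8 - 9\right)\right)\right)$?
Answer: $-162564$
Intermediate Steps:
$- 1426 \left(168 - 6 \left(10 + \left(8 - 9\right)\right)\right) = - 1426 \left(168 - 6 \left(10 - 1\right)\right) = - 1426 \left(168 - 54\right) = \left(-1426\right) 114 = -162564$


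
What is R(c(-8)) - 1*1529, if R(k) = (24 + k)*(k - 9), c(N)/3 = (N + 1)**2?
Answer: 22069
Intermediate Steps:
c(N) = 3*(1 + N)**2 (c(N) = 3*(N + 1)**2 = 3*(1 + N)**2)
R(k) = (-9 + k)*(24 + k) (R(k) = (24 + k)*(-9 + k) = (-9 + k)*(24 + k))
R(c(-8)) - 1*1529 = (-216 + (3*(1 - 8)**2)**2 + 15*(3*(1 - 8)**2)) - 1*1529 = (-216 + (3*(-7)**2)**2 + 15*(3*(-7)**2)) - 1529 = (-216 + (3*49)**2 + 15*(3*49)) - 1529 = (-216 + 147**2 + 15*147) - 1529 = (-216 + 21609 + 2205) - 1529 = 23598 - 1529 = 22069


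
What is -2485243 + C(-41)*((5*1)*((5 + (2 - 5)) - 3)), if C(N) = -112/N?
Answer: -101895523/41 ≈ -2.4853e+6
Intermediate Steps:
-2485243 + C(-41)*((5*1)*((5 + (2 - 5)) - 3)) = -2485243 + (-112/(-41))*((5*1)*((5 + (2 - 5)) - 3)) = -2485243 + (-112*(-1/41))*(5*((5 - 3) - 3)) = -2485243 + 112*(5*(2 - 3))/41 = -2485243 + 112*(5*(-1))/41 = -2485243 + (112/41)*(-5) = -2485243 - 560/41 = -101895523/41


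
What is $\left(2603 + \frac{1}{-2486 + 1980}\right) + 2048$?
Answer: $\frac{2353405}{506} \approx 4651.0$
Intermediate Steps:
$\left(2603 + \frac{1}{-2486 + 1980}\right) + 2048 = \left(2603 + \frac{1}{-506}\right) + 2048 = \left(2603 - \frac{1}{506}\right) + 2048 = \frac{1317117}{506} + 2048 = \frac{2353405}{506}$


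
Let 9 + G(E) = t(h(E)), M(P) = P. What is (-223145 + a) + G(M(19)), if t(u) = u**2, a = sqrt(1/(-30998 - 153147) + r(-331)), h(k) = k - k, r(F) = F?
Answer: -223154 + 6*I*sqrt(311777925095)/184145 ≈ -2.2315e+5 + 18.193*I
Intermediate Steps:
h(k) = 0
a = 6*I*sqrt(311777925095)/184145 (a = sqrt(1/(-30998 - 153147) - 331) = sqrt(1/(-184145) - 331) = sqrt(-1/184145 - 331) = sqrt(-60951996/184145) = 6*I*sqrt(311777925095)/184145 ≈ 18.193*I)
G(E) = -9 (G(E) = -9 + 0**2 = -9 + 0 = -9)
(-223145 + a) + G(M(19)) = (-223145 + 6*I*sqrt(311777925095)/184145) - 9 = -223154 + 6*I*sqrt(311777925095)/184145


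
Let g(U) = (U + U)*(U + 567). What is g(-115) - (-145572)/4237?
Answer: -440332948/4237 ≈ -1.0393e+5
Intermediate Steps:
g(U) = 2*U*(567 + U) (g(U) = (2*U)*(567 + U) = 2*U*(567 + U))
g(-115) - (-145572)/4237 = 2*(-115)*(567 - 115) - (-145572)/4237 = 2*(-115)*452 - (-145572)/4237 = -103960 - 1*(-145572/4237) = -103960 + 145572/4237 = -440332948/4237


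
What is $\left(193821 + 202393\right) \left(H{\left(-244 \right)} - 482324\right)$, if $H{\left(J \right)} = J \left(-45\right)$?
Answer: $-186753091616$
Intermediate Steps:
$H{\left(J \right)} = - 45 J$
$\left(193821 + 202393\right) \left(H{\left(-244 \right)} - 482324\right) = \left(193821 + 202393\right) \left(\left(-45\right) \left(-244\right) - 482324\right) = 396214 \left(10980 - 482324\right) = 396214 \left(-471344\right) = -186753091616$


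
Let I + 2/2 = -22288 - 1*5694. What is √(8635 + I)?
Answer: 2*I*√4837 ≈ 139.1*I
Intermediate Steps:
I = -27983 (I = -1 + (-22288 - 1*5694) = -1 + (-22288 - 5694) = -1 - 27982 = -27983)
√(8635 + I) = √(8635 - 27983) = √(-19348) = 2*I*√4837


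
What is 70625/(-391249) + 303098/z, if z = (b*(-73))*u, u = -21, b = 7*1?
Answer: 117828912527/4198493019 ≈ 28.065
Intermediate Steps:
b = 7
z = 10731 (z = (7*(-73))*(-21) = -511*(-21) = 10731)
70625/(-391249) + 303098/z = 70625/(-391249) + 303098/10731 = 70625*(-1/391249) + 303098*(1/10731) = -70625/391249 + 303098/10731 = 117828912527/4198493019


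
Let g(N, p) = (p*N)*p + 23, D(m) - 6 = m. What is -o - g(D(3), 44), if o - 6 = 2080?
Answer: -19533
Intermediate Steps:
o = 2086 (o = 6 + 2080 = 2086)
D(m) = 6 + m
g(N, p) = 23 + N*p² (g(N, p) = (N*p)*p + 23 = N*p² + 23 = 23 + N*p²)
-o - g(D(3), 44) = -1*2086 - (23 + (6 + 3)*44²) = -2086 - (23 + 9*1936) = -2086 - (23 + 17424) = -2086 - 1*17447 = -2086 - 17447 = -19533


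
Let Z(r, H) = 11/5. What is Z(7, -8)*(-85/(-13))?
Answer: 187/13 ≈ 14.385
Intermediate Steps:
Z(r, H) = 11/5 (Z(r, H) = 11*(1/5) = 11/5)
Z(7, -8)*(-85/(-13)) = 11*(-85/(-13))/5 = 11*(-85*(-1/13))/5 = (11/5)*(85/13) = 187/13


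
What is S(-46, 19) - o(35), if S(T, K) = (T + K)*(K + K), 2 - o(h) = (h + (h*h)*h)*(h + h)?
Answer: 3002672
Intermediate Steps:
o(h) = 2 - 2*h*(h + h³) (o(h) = 2 - (h + (h*h)*h)*(h + h) = 2 - (h + h²*h)*2*h = 2 - (h + h³)*2*h = 2 - 2*h*(h + h³))
S(T, K) = 2*K*(K + T) (S(T, K) = (K + T)*(2*K) = 2*K*(K + T))
S(-46, 19) - o(35) = 2*19*(19 - 46) - (2 - 2*35² - 2*35⁴) = 2*19*(-27) - (2 - 2*1225 - 2*1500625) = -1026 - (2 - 2450 - 3001250) = -1026 - 1*(-3003698) = -1026 + 3003698 = 3002672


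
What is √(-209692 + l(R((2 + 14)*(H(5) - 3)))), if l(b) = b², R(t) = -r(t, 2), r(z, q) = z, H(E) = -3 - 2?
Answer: 2*I*√48327 ≈ 439.67*I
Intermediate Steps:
H(E) = -5
R(t) = -t
√(-209692 + l(R((2 + 14)*(H(5) - 3)))) = √(-209692 + (-(2 + 14)*(-5 - 3))²) = √(-209692 + (-16*(-8))²) = √(-209692 + (-1*(-128))²) = √(-209692 + 128²) = √(-209692 + 16384) = √(-193308) = 2*I*√48327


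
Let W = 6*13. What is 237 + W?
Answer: 315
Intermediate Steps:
W = 78
237 + W = 237 + 78 = 315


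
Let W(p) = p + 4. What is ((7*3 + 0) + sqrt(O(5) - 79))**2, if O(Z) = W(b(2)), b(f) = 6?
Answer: (21 + I*sqrt(69))**2 ≈ 372.0 + 348.88*I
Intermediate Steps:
W(p) = 4 + p
O(Z) = 10 (O(Z) = 4 + 6 = 10)
((7*3 + 0) + sqrt(O(5) - 79))**2 = ((7*3 + 0) + sqrt(10 - 79))**2 = ((21 + 0) + sqrt(-69))**2 = (21 + I*sqrt(69))**2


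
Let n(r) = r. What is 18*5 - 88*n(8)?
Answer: -614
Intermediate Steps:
18*5 - 88*n(8) = 18*5 - 88*8 = 90 - 704 = -614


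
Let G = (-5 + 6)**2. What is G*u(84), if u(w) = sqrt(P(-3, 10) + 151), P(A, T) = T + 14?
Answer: 5*sqrt(7) ≈ 13.229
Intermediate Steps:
G = 1 (G = 1**2 = 1)
P(A, T) = 14 + T
u(w) = 5*sqrt(7) (u(w) = sqrt((14 + 10) + 151) = sqrt(24 + 151) = sqrt(175) = 5*sqrt(7))
G*u(84) = 1*(5*sqrt(7)) = 5*sqrt(7)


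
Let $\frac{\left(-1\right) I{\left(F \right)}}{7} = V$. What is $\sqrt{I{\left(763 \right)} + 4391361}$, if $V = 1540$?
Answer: $\sqrt{4380581} \approx 2093.0$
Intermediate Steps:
$I{\left(F \right)} = -10780$ ($I{\left(F \right)} = \left(-7\right) 1540 = -10780$)
$\sqrt{I{\left(763 \right)} + 4391361} = \sqrt{-10780 + 4391361} = \sqrt{4380581}$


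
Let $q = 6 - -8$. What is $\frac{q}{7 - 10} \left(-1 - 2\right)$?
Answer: $14$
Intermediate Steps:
$q = 14$ ($q = 6 + 8 = 14$)
$\frac{q}{7 - 10} \left(-1 - 2\right) = \frac{1}{7 - 10} \cdot 14 \left(-1 - 2\right) = \frac{1}{-3} \cdot 14 \left(-1 - 2\right) = \left(- \frac{1}{3}\right) 14 \left(-3\right) = \left(- \frac{14}{3}\right) \left(-3\right) = 14$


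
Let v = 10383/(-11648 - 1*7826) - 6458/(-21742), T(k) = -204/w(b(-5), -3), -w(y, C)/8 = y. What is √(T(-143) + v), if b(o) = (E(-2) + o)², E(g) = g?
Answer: √65000382074849/15121561 ≈ 0.53316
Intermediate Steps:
b(o) = (-2 + o)²
w(y, C) = -8*y
T(k) = 51/98 (T(k) = -204*(-1/(8*(-2 - 5)²)) = -204/((-8*(-7)²)) = -204/((-8*49)) = -204/(-392) = -204*(-1/392) = 51/98)
v = -7141721/30243122 (v = 10383/(-11648 - 7826) - 6458*(-1/21742) = 10383/(-19474) + 3229/10871 = 10383*(-1/19474) + 3229/10871 = -10383/19474 + 3229/10871 = -7141721/30243122 ≈ -0.23614)
√(T(-143) + v) = √(51/98 - 7141721/30243122) = √(30089663/105850927) = √65000382074849/15121561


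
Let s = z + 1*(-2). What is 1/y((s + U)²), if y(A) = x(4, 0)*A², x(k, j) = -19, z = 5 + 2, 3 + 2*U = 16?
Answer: -16/5316979 ≈ -3.0092e-6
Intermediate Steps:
U = 13/2 (U = -3/2 + (½)*16 = -3/2 + 8 = 13/2 ≈ 6.5000)
z = 7
s = 5 (s = 7 + 1*(-2) = 7 - 2 = 5)
y(A) = -19*A²
1/y((s + U)²) = 1/(-19*(5 + 13/2)⁴) = 1/(-19*((23/2)²)²) = 1/(-19*(529/4)²) = 1/(-19*279841/16) = 1/(-5316979/16) = -16/5316979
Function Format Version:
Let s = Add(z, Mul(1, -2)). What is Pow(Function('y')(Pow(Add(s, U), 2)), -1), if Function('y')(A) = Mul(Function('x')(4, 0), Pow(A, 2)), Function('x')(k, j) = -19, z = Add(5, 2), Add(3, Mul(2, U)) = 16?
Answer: Rational(-16, 5316979) ≈ -3.0092e-6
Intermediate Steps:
U = Rational(13, 2) (U = Add(Rational(-3, 2), Mul(Rational(1, 2), 16)) = Add(Rational(-3, 2), 8) = Rational(13, 2) ≈ 6.5000)
z = 7
s = 5 (s = Add(7, Mul(1, -2)) = Add(7, -2) = 5)
Function('y')(A) = Mul(-19, Pow(A, 2))
Pow(Function('y')(Pow(Add(s, U), 2)), -1) = Pow(Mul(-19, Pow(Pow(Add(5, Rational(13, 2)), 2), 2)), -1) = Pow(Mul(-19, Pow(Pow(Rational(23, 2), 2), 2)), -1) = Pow(Mul(-19, Pow(Rational(529, 4), 2)), -1) = Pow(Mul(-19, Rational(279841, 16)), -1) = Pow(Rational(-5316979, 16), -1) = Rational(-16, 5316979)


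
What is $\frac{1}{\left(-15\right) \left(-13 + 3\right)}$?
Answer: $\frac{1}{150} \approx 0.0066667$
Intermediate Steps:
$\frac{1}{\left(-15\right) \left(-13 + 3\right)} = \frac{1}{\left(-15\right) \left(-10\right)} = \frac{1}{150}$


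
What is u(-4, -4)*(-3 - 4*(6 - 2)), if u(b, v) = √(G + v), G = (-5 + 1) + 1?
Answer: -19*I*√7 ≈ -50.269*I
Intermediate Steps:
G = -3 (G = -4 + 1 = -3)
u(b, v) = √(-3 + v)
u(-4, -4)*(-3 - 4*(6 - 2)) = √(-3 - 4)*(-3 - 4*(6 - 2)) = √(-7)*(-3 - 4*4) = (I*√7)*(-3 - 16) = (I*√7)*(-19) = -19*I*√7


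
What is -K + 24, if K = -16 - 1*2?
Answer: 42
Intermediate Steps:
K = -18 (K = -16 - 2 = -18)
-K + 24 = -1*(-18) + 24 = 18 + 24 = 42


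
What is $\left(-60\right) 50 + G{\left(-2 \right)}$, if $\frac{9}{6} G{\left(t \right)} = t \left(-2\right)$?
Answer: $- \frac{8992}{3} \approx -2997.3$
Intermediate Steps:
$G{\left(t \right)} = - \frac{4 t}{3}$ ($G{\left(t \right)} = \frac{2 t \left(-2\right)}{3} = \frac{2 \left(- 2 t\right)}{3} = - \frac{4 t}{3}$)
$\left(-60\right) 50 + G{\left(-2 \right)} = \left(-60\right) 50 - - \frac{8}{3} = -3000 + \frac{8}{3} = - \frac{8992}{3}$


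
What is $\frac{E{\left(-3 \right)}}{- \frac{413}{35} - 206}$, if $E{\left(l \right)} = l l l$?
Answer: $\frac{15}{121} \approx 0.12397$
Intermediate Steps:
$E{\left(l \right)} = l^{3}$ ($E{\left(l \right)} = l^{2} l = l^{3}$)
$\frac{E{\left(-3 \right)}}{- \frac{413}{35} - 206} = \frac{\left(-3\right)^{3}}{- \frac{413}{35} - 206} = \frac{1}{\left(-413\right) \frac{1}{35} - 206} \left(-27\right) = \frac{1}{- \frac{59}{5} - 206} \left(-27\right) = \frac{1}{- \frac{1089}{5}} \left(-27\right) = \left(- \frac{5}{1089}\right) \left(-27\right) = \frac{15}{121}$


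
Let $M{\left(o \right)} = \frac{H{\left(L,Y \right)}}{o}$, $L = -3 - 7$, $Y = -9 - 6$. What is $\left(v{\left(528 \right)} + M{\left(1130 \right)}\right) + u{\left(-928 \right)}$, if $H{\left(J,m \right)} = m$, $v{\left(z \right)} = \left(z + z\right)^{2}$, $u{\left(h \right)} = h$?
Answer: $\frac{251811005}{226} \approx 1.1142 \cdot 10^{6}$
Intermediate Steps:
$Y = -15$
$L = -10$ ($L = -3 - 7 = -10$)
$v{\left(z \right)} = 4 z^{2}$ ($v{\left(z \right)} = \left(2 z\right)^{2} = 4 z^{2}$)
$M{\left(o \right)} = - \frac{15}{o}$
$\left(v{\left(528 \right)} + M{\left(1130 \right)}\right) + u{\left(-928 \right)} = \left(4 \cdot 528^{2} - \frac{15}{1130}\right) - 928 = \left(4 \cdot 278784 - \frac{3}{226}\right) - 928 = \left(1115136 - \frac{3}{226}\right) - 928 = \frac{252020733}{226} - 928 = \frac{251811005}{226}$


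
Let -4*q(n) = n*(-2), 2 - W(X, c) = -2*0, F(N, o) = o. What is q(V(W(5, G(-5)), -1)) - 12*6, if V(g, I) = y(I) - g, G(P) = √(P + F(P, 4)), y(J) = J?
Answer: -147/2 ≈ -73.500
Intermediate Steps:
G(P) = √(4 + P) (G(P) = √(P + 4) = √(4 + P))
W(X, c) = 2 (W(X, c) = 2 - (-2)*0 = 2 - 1*0 = 2 + 0 = 2)
V(g, I) = I - g
q(n) = n/2 (q(n) = -n*(-2)/4 = -(-1)*n/2 = n/2)
q(V(W(5, G(-5)), -1)) - 12*6 = (-1 - 1*2)/2 - 12*6 = (-1 - 2)/2 - 72 = (½)*(-3) - 72 = -3/2 - 72 = -147/2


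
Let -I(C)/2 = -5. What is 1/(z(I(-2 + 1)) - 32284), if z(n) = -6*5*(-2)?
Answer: -1/32224 ≈ -3.1033e-5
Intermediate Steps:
I(C) = 10 (I(C) = -2*(-5) = 10)
z(n) = 60 (z(n) = -30*(-2) = 60)
1/(z(I(-2 + 1)) - 32284) = 1/(60 - 32284) = 1/(-32224) = -1/32224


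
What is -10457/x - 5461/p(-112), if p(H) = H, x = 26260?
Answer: 35558669/735280 ≈ 48.361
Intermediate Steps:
-10457/x - 5461/p(-112) = -10457/26260 - 5461/(-112) = -10457*1/26260 - 5461*(-1/112) = -10457/26260 + 5461/112 = 35558669/735280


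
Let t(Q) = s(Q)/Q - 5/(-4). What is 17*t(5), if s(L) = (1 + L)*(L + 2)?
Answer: 3281/20 ≈ 164.05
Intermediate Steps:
s(L) = (1 + L)*(2 + L)
t(Q) = 5/4 + (2 + Q**2 + 3*Q)/Q (t(Q) = (2 + Q**2 + 3*Q)/Q - 5/(-4) = (2 + Q**2 + 3*Q)/Q - 5*(-1/4) = (2 + Q**2 + 3*Q)/Q + 5/4 = 5/4 + (2 + Q**2 + 3*Q)/Q)
17*t(5) = 17*(17/4 + 5 + 2/5) = 17*(193/20) = 3281/20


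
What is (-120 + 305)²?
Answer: 34225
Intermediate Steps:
(-120 + 305)² = 185² = 34225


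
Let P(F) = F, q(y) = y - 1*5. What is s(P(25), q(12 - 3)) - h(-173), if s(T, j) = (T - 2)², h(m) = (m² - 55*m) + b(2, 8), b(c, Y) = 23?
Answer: -38938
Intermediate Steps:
q(y) = -5 + y (q(y) = y - 5 = -5 + y)
h(m) = 23 + m² - 55*m (h(m) = (m² - 55*m) + 23 = 23 + m² - 55*m)
s(T, j) = (-2 + T)²
s(P(25), q(12 - 3)) - h(-173) = (-2 + 25)² - (23 + (-173)² - 55*(-173)) = 23² - (23 + 29929 + 9515) = 529 - 1*39467 = 529 - 39467 = -38938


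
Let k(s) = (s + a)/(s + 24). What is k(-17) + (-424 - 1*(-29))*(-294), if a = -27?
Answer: 812866/7 ≈ 1.1612e+5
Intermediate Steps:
k(s) = (-27 + s)/(24 + s) (k(s) = (s - 27)/(s + 24) = (-27 + s)/(24 + s))
k(-17) + (-424 - 1*(-29))*(-294) = (-27 - 17)/(24 - 17) + (-424 - 1*(-29))*(-294) = -44/7 + (-424 + 29)*(-294) = (1/7)*(-44) - 395*(-294) = -44/7 + 116130 = 812866/7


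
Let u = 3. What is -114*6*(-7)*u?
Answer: 14364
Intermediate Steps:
-114*6*(-7)*u = -114*6*(-7)*3 = -(-4788)*3 = -114*(-126) = 14364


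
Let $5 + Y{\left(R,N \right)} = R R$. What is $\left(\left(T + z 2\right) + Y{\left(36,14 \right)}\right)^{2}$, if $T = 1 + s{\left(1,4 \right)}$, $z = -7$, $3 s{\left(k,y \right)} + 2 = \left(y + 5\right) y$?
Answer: $\frac{14961424}{9} \approx 1.6624 \cdot 10^{6}$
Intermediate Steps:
$Y{\left(R,N \right)} = -5 + R^{2}$ ($Y{\left(R,N \right)} = -5 + R R = -5 + R^{2}$)
$s{\left(k,y \right)} = - \frac{2}{3} + \frac{y \left(5 + y\right)}{3}$ ($s{\left(k,y \right)} = - \frac{2}{3} + \frac{\left(y + 5\right) y}{3} = - \frac{2}{3} + \frac{\left(5 + y\right) y}{3} = - \frac{2}{3} + \frac{y \left(5 + y\right)}{3}$)
$T = \frac{37}{3}$ ($T = 1 + \left(- \frac{2}{3} + \frac{4^{2}}{3} + \frac{5}{3} \cdot 4\right) = 1 + \left(- \frac{2}{3} + \frac{1}{3} \cdot 16 + \frac{20}{3}\right) = 1 + \left(- \frac{2}{3} + \frac{16}{3} + \frac{20}{3}\right) = 1 + \frac{34}{3} = \frac{37}{3} \approx 12.333$)
$\left(\left(T + z 2\right) + Y{\left(36,14 \right)}\right)^{2} = \left(\left(\frac{37}{3} - 14\right) - \left(5 - 36^{2}\right)\right)^{2} = \left(\left(\frac{37}{3} - 14\right) + \left(-5 + 1296\right)\right)^{2} = \left(- \frac{5}{3} + 1291\right)^{2} = \left(\frac{3868}{3}\right)^{2} = \frac{14961424}{9}$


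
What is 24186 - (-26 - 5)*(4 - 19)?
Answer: 23721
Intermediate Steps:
24186 - (-26 - 5)*(4 - 19) = 24186 - (-31)*(-15) = 24186 - 1*465 = 24186 - 465 = 23721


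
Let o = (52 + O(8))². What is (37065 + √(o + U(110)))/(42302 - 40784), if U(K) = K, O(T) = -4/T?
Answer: 12355/506 + √11049/3036 ≈ 24.452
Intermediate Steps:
o = 10609/4 (o = (52 - 4/8)² = (52 - 4*⅛)² = (52 - ½)² = (103/2)² = 10609/4 ≈ 2652.3)
(37065 + √(o + U(110)))/(42302 - 40784) = (37065 + √(10609/4 + 110))/(42302 - 40784) = (37065 + √(11049/4))/1518 = (37065 + √11049/2)*(1/1518) = 12355/506 + √11049/3036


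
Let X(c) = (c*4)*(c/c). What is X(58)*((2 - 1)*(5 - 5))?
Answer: 0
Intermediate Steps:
X(c) = 4*c (X(c) = (4*c)*1 = 4*c)
X(58)*((2 - 1)*(5 - 5)) = (4*58)*((2 - 1)*(5 - 5)) = 232*(1*0) = 232*0 = 0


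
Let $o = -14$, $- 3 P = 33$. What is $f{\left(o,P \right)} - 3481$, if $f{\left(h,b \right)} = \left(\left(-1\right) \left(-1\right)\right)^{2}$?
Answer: $-3480$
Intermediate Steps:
$P = -11$ ($P = \left(- \frac{1}{3}\right) 33 = -11$)
$f{\left(h,b \right)} = 1$ ($f{\left(h,b \right)} = 1^{2} = 1$)
$f{\left(o,P \right)} - 3481 = 1 - 3481 = -3480$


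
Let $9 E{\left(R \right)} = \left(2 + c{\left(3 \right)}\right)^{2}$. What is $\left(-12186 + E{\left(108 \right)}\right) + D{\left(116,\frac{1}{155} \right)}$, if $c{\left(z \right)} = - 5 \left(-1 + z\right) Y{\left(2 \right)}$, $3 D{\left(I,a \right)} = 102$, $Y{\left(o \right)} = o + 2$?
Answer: $- \frac{107924}{9} \approx -11992.0$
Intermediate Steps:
$Y{\left(o \right)} = 2 + o$
$D{\left(I,a \right)} = 34$ ($D{\left(I,a \right)} = \frac{1}{3} \cdot 102 = 34$)
$c{\left(z \right)} = 20 - 20 z$ ($c{\left(z \right)} = - 5 \left(-1 + z\right) \left(2 + 2\right) = \left(5 - 5 z\right) 4 = 20 - 20 z$)
$E{\left(R \right)} = \frac{1444}{9}$ ($E{\left(R \right)} = \frac{\left(2 + \left(20 - 60\right)\right)^{2}}{9} = \frac{\left(2 - 40\right)^{2}}{9} = \frac{\left(-38\right)^{2}}{9} = \frac{1}{9} \cdot 1444 = \frac{1444}{9}$)
$\left(-12186 + E{\left(108 \right)}\right) + D{\left(116,\frac{1}{155} \right)} = \left(-12186 + \frac{1444}{9}\right) + 34 = - \frac{108230}{9} + 34 = - \frac{107924}{9}$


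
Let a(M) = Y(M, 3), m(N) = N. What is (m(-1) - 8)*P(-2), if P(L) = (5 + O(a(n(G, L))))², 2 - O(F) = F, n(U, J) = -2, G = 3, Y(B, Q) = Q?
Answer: -144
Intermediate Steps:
a(M) = 3
O(F) = 2 - F
P(L) = 16 (P(L) = (5 + (2 - 1*3))² = (5 + (2 - 3))² = (5 - 1)² = 4² = 16)
(m(-1) - 8)*P(-2) = (-1 - 8)*16 = -9*16 = -144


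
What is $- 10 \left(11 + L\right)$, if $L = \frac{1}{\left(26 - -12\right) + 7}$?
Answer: $- \frac{992}{9} \approx -110.22$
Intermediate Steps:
$L = \frac{1}{45}$ ($L = \frac{1}{\left(26 + 12\right) + 7} = \frac{1}{38 + 7} = \frac{1}{45} \approx 0.022222$)
$- 10 \left(11 + L\right) = - 10 \left(11 + \frac{1}{45}\right) = \left(-10\right) \frac{496}{45} = - \frac{992}{9}$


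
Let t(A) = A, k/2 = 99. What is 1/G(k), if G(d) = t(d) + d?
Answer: 1/396 ≈ 0.0025253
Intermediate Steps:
k = 198 (k = 2*99 = 198)
G(d) = 2*d (G(d) = d + d = 2*d)
1/G(k) = 1/(2*198) = 1/396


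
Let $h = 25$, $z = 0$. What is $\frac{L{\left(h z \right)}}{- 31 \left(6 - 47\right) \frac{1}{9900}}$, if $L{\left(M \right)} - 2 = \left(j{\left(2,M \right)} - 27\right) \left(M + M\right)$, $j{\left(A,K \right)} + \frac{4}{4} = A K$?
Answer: $\frac{19800}{1271} \approx 15.578$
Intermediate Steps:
$j{\left(A,K \right)} = -1 + A K$
$L{\left(M \right)} = 2 + 2 M \left(-28 + 2 M\right)$ ($L{\left(M \right)} = 2 + \left(\left(-1 + 2 M\right) - 27\right) \left(M + M\right) = 2 + \left(-28 + 2 M\right) 2 M = 2 + 2 M \left(-28 + 2 M\right)$)
$\frac{L{\left(h z \right)}}{- 31 \left(6 - 47\right) \frac{1}{9900}} = \frac{2 - 56 \cdot 25 \cdot 0 + 4 \left(25 \cdot 0\right)^{2}}{- 31 \left(6 - 47\right) \frac{1}{9900}} = \frac{2 - 0 + 4 \cdot 0^{2}}{\left(-31\right) \left(-41\right) \frac{1}{9900}} = \frac{2 + 0 + 4 \cdot 0}{1271 \cdot \frac{1}{9900}} = \frac{2 + 0 + 0}{\frac{1271}{9900}} = 2 \cdot \frac{9900}{1271} = \frac{19800}{1271}$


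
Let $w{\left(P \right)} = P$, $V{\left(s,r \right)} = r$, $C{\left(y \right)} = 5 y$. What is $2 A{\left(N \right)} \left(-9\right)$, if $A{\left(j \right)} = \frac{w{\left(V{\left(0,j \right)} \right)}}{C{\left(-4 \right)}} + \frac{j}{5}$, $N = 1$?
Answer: $- \frac{27}{10} \approx -2.7$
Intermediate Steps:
$A{\left(j \right)} = \frac{3 j}{20}$ ($A{\left(j \right)} = \frac{j}{5 \left(-4\right)} + \frac{j}{5} = \frac{j}{-20} + j \frac{1}{5} = j \left(- \frac{1}{20}\right) + \frac{j}{5} = - \frac{j}{20} + \frac{j}{5} = \frac{3 j}{20}$)
$2 A{\left(N \right)} \left(-9\right) = 2 \cdot \frac{3}{20} \cdot 1 \left(-9\right) = 2 \cdot \frac{3}{20} \left(-9\right) = \frac{3}{10} \left(-9\right) = - \frac{27}{10}$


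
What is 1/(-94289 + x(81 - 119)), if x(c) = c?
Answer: -1/94327 ≈ -1.0601e-5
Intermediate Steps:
1/(-94289 + x(81 - 119)) = 1/(-94289 + (81 - 119)) = 1/(-94289 - 38) = 1/(-94327) = -1/94327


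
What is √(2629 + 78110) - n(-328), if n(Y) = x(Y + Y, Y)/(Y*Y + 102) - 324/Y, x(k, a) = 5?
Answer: -2180744/2207563 + 3*√8971 ≈ 283.16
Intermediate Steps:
n(Y) = -324/Y + 5/(102 + Y²) (n(Y) = 5/(Y*Y + 102) - 324/Y = 5/(Y² + 102) - 324/Y = 5/(102 + Y²) - 324/Y = -324/Y + 5/(102 + Y²))
√(2629 + 78110) - n(-328) = √(2629 + 78110) - (-33048 - 324*(-328)² + 5*(-328))/((-328)*(102 + (-328)²)) = √80739 - (-1)*(-33048 - 324*107584 - 1640)/(328*(102 + 107584)) = 3*√8971 - (-1)*(-33048 - 34857216 - 1640)/(328*107686) = 3*√8971 - (-1)*(-34891904)/(328*107686) = 3*√8971 - 1*2180744/2207563 = 3*√8971 - 2180744/2207563 = -2180744/2207563 + 3*√8971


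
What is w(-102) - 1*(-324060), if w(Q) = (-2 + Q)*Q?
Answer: 334668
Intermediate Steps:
w(Q) = Q*(-2 + Q)
w(-102) - 1*(-324060) = -102*(-2 - 102) - 1*(-324060) = -102*(-104) + 324060 = 10608 + 324060 = 334668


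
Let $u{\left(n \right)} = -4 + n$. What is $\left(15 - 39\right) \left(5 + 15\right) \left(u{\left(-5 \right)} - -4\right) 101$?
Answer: $242400$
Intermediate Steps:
$\left(15 - 39\right) \left(5 + 15\right) \left(u{\left(-5 \right)} - -4\right) 101 = \left(15 - 39\right) \left(5 + 15\right) \left(\left(-4 - 5\right) - -4\right) 101 = \left(-24\right) 20 \left(-9 + 4\right) 101 = \left(-480\right) \left(-5\right) 101 = 2400 \cdot 101 = 242400$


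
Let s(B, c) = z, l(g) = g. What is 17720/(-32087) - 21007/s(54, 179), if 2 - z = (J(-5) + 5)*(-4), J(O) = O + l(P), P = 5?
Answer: -61312859/64174 ≈ -955.42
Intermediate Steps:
J(O) = 5 + O (J(O) = O + 5 = 5 + O)
z = 22 (z = 2 - ((5 - 5) + 5)*(-4) = 2 - (0 + 5)*(-4) = 2 - 5*(-4) = 2 - 1*(-20) = 2 + 20 = 22)
s(B, c) = 22
17720/(-32087) - 21007/s(54, 179) = 17720/(-32087) - 21007/22 = 17720*(-1/32087) - 21007*1/22 = -17720/32087 - 21007/22 = -61312859/64174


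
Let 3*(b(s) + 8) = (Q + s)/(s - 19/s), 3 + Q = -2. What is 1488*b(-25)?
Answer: -1140304/101 ≈ -11290.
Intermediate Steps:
Q = -5 (Q = -3 - 2 = -5)
b(s) = -8 + (-5 + s)/(3*(s - 19/s)) (b(s) = -8 + ((-5 + s)/(s - 19/s))/3 = -8 + (-5 + s)/(3*(s - 19/s)))
1488*b(-25) = 1488*((456 - 23*(-25)² - 5*(-25))/(3*(-19 + (-25)²))) = 1488*((456 - 23*625 + 125)/(3*(-19 + 625))) = 1488*((⅓)*(456 - 14375 + 125)/606) = 1488*((⅓)*(1/606)*(-13794)) = 1488*(-2299/303) = -1140304/101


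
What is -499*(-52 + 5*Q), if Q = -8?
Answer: 45908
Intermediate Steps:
-499*(-52 + 5*Q) = -499*(-52 + 5*(-8)) = -499*(-52 - 40) = -499*(-92) = 45908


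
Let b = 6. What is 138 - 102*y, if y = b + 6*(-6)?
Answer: 3198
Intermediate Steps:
y = -30 (y = 6 + 6*(-6) = 6 - 36 = -30)
138 - 102*y = 138 - 102*(-30) = 138 + 3060 = 3198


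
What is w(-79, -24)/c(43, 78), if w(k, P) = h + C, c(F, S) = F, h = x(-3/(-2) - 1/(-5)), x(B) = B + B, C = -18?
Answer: -73/215 ≈ -0.33953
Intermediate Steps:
x(B) = 2*B
h = 17/5 (h = 2*(-3/(-2) - 1/(-5)) = 2*(-3*(-1/2) - 1*(-1/5)) = 2*(3/2 + 1/5) = 2*(17/10) = 17/5 ≈ 3.4000)
w(k, P) = -73/5 (w(k, P) = 17/5 - 18 = -73/5)
w(-79, -24)/c(43, 78) = -73/5/43 = -73/5*1/43 = -73/215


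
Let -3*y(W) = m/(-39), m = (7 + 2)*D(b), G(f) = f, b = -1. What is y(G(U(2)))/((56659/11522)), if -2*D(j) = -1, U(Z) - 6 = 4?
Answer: 5761/736567 ≈ 0.0078214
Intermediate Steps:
U(Z) = 10 (U(Z) = 6 + 4 = 10)
D(j) = 1/2 (D(j) = -1/2*(-1) = 1/2)
m = 9/2 (m = (7 + 2)*(1/2) = 9*(1/2) = 9/2 ≈ 4.5000)
y(W) = 1/26 (y(W) = -3/(2*(-39)) = -3*(-1)/(2*39) = -1/3*(-3/26) = 1/26)
y(G(U(2)))/((56659/11522)) = 1/(26*((56659/11522))) = 1/(26*((56659*(1/11522)))) = 1/(26*(56659/11522)) = (1/26)*(11522/56659) = 5761/736567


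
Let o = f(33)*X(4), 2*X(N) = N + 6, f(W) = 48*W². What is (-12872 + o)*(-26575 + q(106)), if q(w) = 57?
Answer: -6589404784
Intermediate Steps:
X(N) = 3 + N/2 (X(N) = (N + 6)/2 = (6 + N)/2 = 3 + N/2)
o = 261360 (o = (48*33²)*(3 + (½)*4) = (48*1089)*(3 + 2) = 52272*5 = 261360)
(-12872 + o)*(-26575 + q(106)) = (-12872 + 261360)*(-26575 + 57) = 248488*(-26518) = -6589404784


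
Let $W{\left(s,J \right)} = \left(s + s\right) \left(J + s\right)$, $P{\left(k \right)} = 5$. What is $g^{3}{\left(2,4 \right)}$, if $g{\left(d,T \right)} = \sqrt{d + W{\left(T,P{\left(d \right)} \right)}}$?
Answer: $74 \sqrt{74} \approx 636.57$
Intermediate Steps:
$W{\left(s,J \right)} = 2 s \left(J + s\right)$
$g{\left(d,T \right)} = \sqrt{d + 2 T \left(5 + T\right)}$
$g^{3}{\left(2,4 \right)} = \left(\sqrt{2 + 2 \cdot 4 \left(5 + 4\right)}\right)^{3} = \left(\sqrt{2 + 2 \cdot 4 \cdot 9}\right)^{3} = \left(\sqrt{2 + 72}\right)^{3} = \left(\sqrt{74}\right)^{3} = 74 \sqrt{74}$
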